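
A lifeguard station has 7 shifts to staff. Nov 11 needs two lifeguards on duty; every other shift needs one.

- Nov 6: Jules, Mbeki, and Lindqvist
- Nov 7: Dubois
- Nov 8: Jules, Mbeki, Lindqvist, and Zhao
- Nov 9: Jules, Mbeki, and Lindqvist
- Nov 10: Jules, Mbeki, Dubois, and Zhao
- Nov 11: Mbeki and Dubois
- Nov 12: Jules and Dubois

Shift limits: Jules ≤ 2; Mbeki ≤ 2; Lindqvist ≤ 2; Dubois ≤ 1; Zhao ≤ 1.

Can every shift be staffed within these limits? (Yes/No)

No

Total capacity is 8 and 8 slots are needed, so capacity alone doesn't rule it out.
Shifts {Nov 7, Nov 11} need 3 worker-slots in total, but the lifeguards available for any of those shifts (Mbeki and Dubois) can supply at most 2 among them. So no valid schedule exists.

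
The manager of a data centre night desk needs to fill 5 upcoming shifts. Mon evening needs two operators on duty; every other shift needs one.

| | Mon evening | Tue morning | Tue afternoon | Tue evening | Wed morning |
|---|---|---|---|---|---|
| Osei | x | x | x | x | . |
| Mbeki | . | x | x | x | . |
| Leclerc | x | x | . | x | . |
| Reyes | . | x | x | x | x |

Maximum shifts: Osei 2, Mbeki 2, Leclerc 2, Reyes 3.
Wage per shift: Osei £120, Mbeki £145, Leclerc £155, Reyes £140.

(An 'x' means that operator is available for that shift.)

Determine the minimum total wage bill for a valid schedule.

Mon evening can only be covered by Osei and Leclerc, so that assignment is forced.
Wed morning can only be covered by Reyes, so that assignment is forced.
Picking the cheapest available operator for each shift independently would cost £775, but that ignores the shift limits.
An optimal schedule: Mon evening→Osei+Leclerc, Tue morning→Reyes, Tue afternoon→Osei, Tue evening→Reyes, Wed morning→Reyes.
Total: 120 + 155 + 140 + 120 + 140 + 140 = £815.

£815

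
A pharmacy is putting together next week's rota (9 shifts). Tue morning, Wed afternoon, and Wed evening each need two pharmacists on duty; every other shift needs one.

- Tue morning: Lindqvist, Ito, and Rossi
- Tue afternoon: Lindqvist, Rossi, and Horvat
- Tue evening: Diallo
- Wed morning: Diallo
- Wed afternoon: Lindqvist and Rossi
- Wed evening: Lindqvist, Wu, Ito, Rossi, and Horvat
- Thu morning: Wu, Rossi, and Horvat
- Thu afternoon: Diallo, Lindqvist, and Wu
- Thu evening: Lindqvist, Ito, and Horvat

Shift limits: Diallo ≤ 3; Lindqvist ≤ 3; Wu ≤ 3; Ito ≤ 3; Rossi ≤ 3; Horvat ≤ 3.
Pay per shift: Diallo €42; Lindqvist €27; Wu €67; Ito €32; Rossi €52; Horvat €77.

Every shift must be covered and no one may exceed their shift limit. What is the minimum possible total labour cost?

€459

Tue evening can only be covered by Diallo, so that assignment is forced.
Wed morning can only be covered by Diallo, so that assignment is forced.
Wed afternoon can only be covered by Lindqvist and Rossi, so that assignment is forced.
Picking the cheapest available pharmacist for each shift independently would cost €414, but that ignores the shift limits.
An optimal schedule: Tue morning→Lindqvist+Ito, Tue afternoon→Lindqvist, Tue evening→Diallo, Wed morning→Diallo, Wed afternoon→Lindqvist+Rossi, Wed evening→Ito+Rossi, Thu morning→Rossi, Thu afternoon→Diallo, Thu evening→Ito.
Total: 27 + 32 + 27 + 42 + 42 + 27 + 52 + 32 + 52 + 52 + 42 + 32 = €459.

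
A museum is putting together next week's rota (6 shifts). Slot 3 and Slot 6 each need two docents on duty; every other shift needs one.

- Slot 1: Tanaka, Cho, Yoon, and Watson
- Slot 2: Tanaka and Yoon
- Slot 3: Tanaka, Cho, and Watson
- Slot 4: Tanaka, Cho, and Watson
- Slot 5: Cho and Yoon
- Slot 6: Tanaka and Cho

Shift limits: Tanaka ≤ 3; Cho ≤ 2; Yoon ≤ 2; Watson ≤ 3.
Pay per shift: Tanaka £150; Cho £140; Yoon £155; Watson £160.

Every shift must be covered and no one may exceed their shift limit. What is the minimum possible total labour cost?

£1200

Slot 6 can only be covered by Tanaka and Cho, so that assignment is forced.
Picking the cheapest available docent for each shift independently would cost £1150, but that ignores the shift limits.
An optimal schedule: Slot 1→Yoon, Slot 2→Tanaka, Slot 3→Cho+Tanaka, Slot 4→Watson, Slot 5→Yoon, Slot 6→Cho+Tanaka.
Total: 155 + 150 + 140 + 150 + 160 + 155 + 140 + 150 = £1200.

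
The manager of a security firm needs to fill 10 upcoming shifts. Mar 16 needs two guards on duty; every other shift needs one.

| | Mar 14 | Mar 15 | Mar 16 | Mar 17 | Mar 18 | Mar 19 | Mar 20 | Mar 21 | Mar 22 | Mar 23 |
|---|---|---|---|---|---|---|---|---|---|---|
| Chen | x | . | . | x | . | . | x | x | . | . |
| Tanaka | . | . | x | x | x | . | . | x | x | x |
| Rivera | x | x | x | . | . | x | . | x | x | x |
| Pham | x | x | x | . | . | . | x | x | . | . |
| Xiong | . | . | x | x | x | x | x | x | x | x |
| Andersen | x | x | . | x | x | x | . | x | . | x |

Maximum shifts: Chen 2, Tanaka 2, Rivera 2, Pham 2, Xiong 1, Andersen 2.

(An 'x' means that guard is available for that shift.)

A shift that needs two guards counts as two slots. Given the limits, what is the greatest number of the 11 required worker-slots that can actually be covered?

11

Total capacity across all guards is 2+2+2+2+1+2 = 11, and 11 slots are needed, so at most 11 can be filled.
An assignment achieving 11: Mar 14→Chen, Mar 15→Rivera, Mar 16→Pham+Xiong, Mar 17→Andersen, Mar 18→Tanaka, Mar 19→Rivera, Mar 20→Chen, Mar 21→Pham, Mar 22→Tanaka, Mar 23→Andersen.
Loads: Chen 2/2, Tanaka 2/2, Rivera 2/2, Pham 2/2, Xiong 1/1, Andersen 2/2.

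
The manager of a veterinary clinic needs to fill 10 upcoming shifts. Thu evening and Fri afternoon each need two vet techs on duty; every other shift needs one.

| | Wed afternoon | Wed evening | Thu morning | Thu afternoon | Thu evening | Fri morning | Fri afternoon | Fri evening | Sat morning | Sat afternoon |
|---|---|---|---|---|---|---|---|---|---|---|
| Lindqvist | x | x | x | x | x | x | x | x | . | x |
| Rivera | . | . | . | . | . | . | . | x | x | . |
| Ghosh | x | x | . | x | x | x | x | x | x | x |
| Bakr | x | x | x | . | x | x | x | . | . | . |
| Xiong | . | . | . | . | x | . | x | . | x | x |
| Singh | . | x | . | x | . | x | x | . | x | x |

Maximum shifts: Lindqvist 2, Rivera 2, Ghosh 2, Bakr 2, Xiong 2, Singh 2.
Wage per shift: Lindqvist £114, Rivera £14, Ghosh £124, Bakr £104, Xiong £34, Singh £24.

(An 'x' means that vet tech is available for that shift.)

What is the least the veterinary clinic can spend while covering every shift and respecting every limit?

Picking the cheapest available vet tech for each shift independently would cost £528, but that ignores the shift limits.
An optimal schedule: Wed afternoon→Lindqvist, Wed evening→Ghosh, Thu morning→Lindqvist, Thu afternoon→Ghosh, Thu evening→Bakr+Xiong, Fri morning→Bakr, Fri afternoon→Xiong+Singh, Fri evening→Rivera, Sat morning→Rivera, Sat afternoon→Singh.
Total: 114 + 124 + 114 + 124 + 104 + 34 + 104 + 34 + 24 + 14 + 14 + 24 = £828.

£828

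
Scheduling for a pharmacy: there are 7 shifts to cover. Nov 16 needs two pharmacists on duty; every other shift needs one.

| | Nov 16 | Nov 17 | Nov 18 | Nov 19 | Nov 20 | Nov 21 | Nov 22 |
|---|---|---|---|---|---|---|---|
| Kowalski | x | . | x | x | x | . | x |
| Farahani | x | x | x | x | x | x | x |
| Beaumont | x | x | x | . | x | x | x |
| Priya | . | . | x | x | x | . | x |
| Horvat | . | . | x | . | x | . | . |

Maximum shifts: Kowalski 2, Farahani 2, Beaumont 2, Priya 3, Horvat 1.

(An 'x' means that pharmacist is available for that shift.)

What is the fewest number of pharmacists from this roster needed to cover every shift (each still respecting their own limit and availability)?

4

8 slots to fill and no one can take more than 3, so at least ⌈8/3⌉ = 3 pharmacists are needed.
Any 3 pharmacists together have capacity at most 3+2+2 = 7 < 8 slots, so 3 can never suffice.
Kowalski, Farahani, Beaumont, and Priya alone can cover everything: Nov 16→Kowalski+Beaumont, Nov 17→Farahani, Nov 18→Beaumont, Nov 19→Kowalski, Nov 20→Priya, Nov 21→Farahani, Nov 22→Priya.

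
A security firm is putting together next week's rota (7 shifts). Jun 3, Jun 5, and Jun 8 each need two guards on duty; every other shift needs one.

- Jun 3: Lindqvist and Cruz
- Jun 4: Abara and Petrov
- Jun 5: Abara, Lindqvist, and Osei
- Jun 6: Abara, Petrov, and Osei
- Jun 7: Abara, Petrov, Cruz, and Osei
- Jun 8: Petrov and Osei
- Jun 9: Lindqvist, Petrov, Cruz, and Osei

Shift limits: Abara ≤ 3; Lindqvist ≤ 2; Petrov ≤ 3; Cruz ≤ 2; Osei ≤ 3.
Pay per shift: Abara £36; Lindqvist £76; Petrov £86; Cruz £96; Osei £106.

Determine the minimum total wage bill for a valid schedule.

Jun 3 can only be covered by Lindqvist and Cruz, so that assignment is forced.
Jun 8 can only be covered by Petrov and Osei, so that assignment is forced.
Picking the cheapest available guard for each shift independently would cost £660, but that ignores the shift limits.
An optimal schedule: Jun 3→Lindqvist+Cruz, Jun 4→Abara, Jun 5→Abara+Lindqvist, Jun 6→Abara, Jun 7→Petrov, Jun 8→Petrov+Osei, Jun 9→Petrov.
Total: 76 + 96 + 36 + 36 + 76 + 36 + 86 + 86 + 106 + 86 = £720.

£720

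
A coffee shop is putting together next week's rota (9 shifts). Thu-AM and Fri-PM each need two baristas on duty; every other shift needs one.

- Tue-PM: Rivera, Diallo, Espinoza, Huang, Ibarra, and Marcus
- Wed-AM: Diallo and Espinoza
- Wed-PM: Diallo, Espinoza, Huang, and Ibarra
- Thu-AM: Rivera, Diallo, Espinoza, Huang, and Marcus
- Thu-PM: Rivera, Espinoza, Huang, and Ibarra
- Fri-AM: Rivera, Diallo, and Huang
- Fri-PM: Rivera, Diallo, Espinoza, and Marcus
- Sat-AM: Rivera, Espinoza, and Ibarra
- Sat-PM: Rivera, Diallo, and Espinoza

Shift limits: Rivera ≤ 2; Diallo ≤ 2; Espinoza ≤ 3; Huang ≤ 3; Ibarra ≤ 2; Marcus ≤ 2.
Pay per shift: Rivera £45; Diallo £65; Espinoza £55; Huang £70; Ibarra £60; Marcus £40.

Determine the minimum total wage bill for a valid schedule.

Picking the cheapest available barista for each shift independently would cost £500, but that ignores the shift limits.
An optimal schedule: Tue-PM→Ibarra, Wed-AM→Espinoza, Wed-PM→Espinoza, Thu-AM→Marcus+Diallo, Thu-PM→Ibarra, Fri-AM→Rivera, Fri-PM→Marcus+Diallo, Sat-AM→Rivera, Sat-PM→Espinoza.
Total: 60 + 55 + 55 + 40 + 65 + 60 + 45 + 40 + 65 + 45 + 55 = £585.

£585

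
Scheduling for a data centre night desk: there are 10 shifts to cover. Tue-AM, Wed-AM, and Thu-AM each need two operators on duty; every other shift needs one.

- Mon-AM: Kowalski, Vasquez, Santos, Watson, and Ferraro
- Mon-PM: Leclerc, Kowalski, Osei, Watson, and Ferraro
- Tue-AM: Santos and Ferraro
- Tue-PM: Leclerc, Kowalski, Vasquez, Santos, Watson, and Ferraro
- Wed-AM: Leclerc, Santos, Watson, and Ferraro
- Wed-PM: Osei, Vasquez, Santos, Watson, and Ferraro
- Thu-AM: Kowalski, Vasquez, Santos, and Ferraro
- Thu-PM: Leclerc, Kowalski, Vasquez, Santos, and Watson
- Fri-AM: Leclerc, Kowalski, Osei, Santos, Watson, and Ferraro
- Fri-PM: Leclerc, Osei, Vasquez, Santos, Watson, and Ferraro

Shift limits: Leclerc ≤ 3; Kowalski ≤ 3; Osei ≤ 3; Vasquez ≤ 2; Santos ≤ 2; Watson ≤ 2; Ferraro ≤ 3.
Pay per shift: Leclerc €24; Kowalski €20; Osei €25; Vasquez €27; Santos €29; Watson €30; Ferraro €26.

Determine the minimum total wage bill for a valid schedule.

Tue-AM can only be covered by Santos and Ferraro, so that assignment is forced.
Picking the cheapest available operator for each shift independently would cost €300, but that ignores the shift limits.
An optimal schedule: Mon-AM→Kowalski, Mon-PM→Kowalski, Tue-AM→Ferraro+Santos, Tue-PM→Leclerc, Wed-AM→Leclerc+Ferraro, Wed-PM→Osei, Thu-AM→Kowalski+Ferraro, Thu-PM→Leclerc, Fri-AM→Osei, Fri-PM→Osei.
Total: 20 + 20 + 26 + 29 + 24 + 24 + 26 + 25 + 20 + 26 + 24 + 25 + 25 = €314.

€314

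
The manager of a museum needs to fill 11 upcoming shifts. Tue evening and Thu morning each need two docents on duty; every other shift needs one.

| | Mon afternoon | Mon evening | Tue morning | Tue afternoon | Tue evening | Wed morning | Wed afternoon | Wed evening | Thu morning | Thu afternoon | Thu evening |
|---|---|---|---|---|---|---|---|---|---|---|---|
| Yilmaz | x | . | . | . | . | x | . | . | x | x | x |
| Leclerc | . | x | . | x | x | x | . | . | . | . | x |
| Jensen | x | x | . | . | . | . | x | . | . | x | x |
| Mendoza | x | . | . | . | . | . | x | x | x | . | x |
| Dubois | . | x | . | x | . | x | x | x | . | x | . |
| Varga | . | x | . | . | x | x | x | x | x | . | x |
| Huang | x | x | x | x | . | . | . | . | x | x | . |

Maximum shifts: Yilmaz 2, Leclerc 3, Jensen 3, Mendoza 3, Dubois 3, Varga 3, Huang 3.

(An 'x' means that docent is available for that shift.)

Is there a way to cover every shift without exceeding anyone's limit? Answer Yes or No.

Tue morning can only be covered by Huang, so that assignment is forced.
Tue evening can only be covered by Leclerc and Varga, so that assignment is forced.
One valid schedule: Mon afternoon→Yilmaz, Mon evening→Leclerc, Tue morning→Huang, Tue afternoon→Leclerc, Tue evening→Leclerc+Varga, Wed morning→Yilmaz, Wed afternoon→Jensen, Wed evening→Mendoza, Thu morning→Mendoza+Varga, Thu afternoon→Jensen, Thu evening→Jensen.
Loads: Yilmaz 2/2, Leclerc 3/3, Jensen 3/3, Mendoza 2/3, Dubois 0/3, Varga 2/3, Huang 1/3 — all within limits.

Yes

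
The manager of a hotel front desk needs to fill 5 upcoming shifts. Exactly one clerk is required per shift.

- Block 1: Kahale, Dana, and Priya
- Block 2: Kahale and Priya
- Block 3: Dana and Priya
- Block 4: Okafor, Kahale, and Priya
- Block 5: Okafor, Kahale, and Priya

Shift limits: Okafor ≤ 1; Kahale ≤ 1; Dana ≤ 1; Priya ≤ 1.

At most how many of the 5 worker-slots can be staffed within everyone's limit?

Total capacity across all clerks is 1+1+1+1 = 4, and 5 slots are needed, so at most 4 can be filled.
An assignment achieving 4: Block 1→Priya, Block 2→Kahale, Block 3→Dana, Block 4→Okafor.
Loads: Okafor 1/1, Kahale 1/1, Dana 1/1, Priya 1/1.

4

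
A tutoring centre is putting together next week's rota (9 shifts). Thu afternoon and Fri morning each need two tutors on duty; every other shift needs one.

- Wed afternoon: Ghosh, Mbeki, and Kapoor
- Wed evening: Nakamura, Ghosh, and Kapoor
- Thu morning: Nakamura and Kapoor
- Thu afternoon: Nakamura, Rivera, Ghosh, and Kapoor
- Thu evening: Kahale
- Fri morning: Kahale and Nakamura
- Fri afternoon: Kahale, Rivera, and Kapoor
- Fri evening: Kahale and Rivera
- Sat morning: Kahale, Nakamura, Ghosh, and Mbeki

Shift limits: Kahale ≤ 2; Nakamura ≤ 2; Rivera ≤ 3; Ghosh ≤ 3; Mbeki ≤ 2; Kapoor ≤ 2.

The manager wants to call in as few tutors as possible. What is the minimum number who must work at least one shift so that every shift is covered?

5

11 slots to fill and no one can take more than 3, so at least ⌈11/3⌉ = 4 tutors are needed.
Any 4 tutors together have capacity at most 3+3+2+2 = 10 < 11 slots, so 4 can never suffice.
Kahale, Nakamura, Rivera, Ghosh, and Mbeki alone can cover everything: Wed afternoon→Ghosh, Wed evening→Ghosh, Thu morning→Nakamura, Thu afternoon→Rivera+Ghosh, Thu evening→Kahale, Fri morning→Kahale+Nakamura, Fri afternoon→Rivera, Fri evening→Rivera, Sat morning→Mbeki.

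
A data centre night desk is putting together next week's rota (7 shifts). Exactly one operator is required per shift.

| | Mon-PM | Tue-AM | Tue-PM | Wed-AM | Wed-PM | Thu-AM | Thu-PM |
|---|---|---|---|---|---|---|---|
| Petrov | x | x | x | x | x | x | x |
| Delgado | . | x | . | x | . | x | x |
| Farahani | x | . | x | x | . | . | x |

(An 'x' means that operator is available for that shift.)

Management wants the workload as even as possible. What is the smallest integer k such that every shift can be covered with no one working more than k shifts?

With 3 operators and 7 worker-slots to fill, someone must work at least ⌈7/3⌉ = 3 shifts, so k ≥ 3.
k = 3 works: Mon-PM→Petrov, Tue-AM→Petrov, Tue-PM→Farahani, Wed-AM→Delgado, Wed-PM→Petrov, Thu-AM→Delgado, Thu-PM→Delgado.
Loads: Petrov 3, Delgado 3, Farahani 1 — all ≤ 3.

3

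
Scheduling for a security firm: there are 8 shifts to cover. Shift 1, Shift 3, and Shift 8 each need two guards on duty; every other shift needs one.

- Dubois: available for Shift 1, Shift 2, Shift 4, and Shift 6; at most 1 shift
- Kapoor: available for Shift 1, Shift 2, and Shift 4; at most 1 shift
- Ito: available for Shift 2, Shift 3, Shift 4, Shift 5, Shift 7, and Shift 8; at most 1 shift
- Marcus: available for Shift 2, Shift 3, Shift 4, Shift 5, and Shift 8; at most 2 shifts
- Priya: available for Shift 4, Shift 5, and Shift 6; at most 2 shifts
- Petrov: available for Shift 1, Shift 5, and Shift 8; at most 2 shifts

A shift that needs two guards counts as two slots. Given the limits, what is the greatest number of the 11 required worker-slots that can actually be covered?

Total capacity across all guards is 1+1+1+2+2+2 = 9, and 11 slots are needed, so at most 9 can be filled.
An assignment achieving 9: Shift 1→Kapoor+Petrov, Shift 3→Marcus, Shift 4→Priya, Shift 5→Priya, Shift 6→Dubois, Shift 7→Ito, Shift 8→Marcus+Petrov.
Loads: Dubois 1/1, Kapoor 1/1, Ito 1/1, Marcus 2/2, Priya 2/2, Petrov 2/2.

9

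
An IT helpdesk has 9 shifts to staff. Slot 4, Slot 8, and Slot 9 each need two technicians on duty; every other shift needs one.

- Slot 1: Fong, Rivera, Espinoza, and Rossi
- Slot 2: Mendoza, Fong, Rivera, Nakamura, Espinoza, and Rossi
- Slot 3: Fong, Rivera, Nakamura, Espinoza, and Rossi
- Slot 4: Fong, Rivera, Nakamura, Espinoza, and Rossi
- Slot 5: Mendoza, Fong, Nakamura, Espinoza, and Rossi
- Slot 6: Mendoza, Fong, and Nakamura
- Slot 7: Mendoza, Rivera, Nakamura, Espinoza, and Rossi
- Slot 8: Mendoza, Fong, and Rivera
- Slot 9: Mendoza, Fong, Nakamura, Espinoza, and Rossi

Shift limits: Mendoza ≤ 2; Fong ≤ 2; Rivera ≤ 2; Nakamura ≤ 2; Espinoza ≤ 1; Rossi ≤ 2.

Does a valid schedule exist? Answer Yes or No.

Total capacity is 2+2+2+2+1+2 = 11 but 12 worker-slots are needed — infeasible.

No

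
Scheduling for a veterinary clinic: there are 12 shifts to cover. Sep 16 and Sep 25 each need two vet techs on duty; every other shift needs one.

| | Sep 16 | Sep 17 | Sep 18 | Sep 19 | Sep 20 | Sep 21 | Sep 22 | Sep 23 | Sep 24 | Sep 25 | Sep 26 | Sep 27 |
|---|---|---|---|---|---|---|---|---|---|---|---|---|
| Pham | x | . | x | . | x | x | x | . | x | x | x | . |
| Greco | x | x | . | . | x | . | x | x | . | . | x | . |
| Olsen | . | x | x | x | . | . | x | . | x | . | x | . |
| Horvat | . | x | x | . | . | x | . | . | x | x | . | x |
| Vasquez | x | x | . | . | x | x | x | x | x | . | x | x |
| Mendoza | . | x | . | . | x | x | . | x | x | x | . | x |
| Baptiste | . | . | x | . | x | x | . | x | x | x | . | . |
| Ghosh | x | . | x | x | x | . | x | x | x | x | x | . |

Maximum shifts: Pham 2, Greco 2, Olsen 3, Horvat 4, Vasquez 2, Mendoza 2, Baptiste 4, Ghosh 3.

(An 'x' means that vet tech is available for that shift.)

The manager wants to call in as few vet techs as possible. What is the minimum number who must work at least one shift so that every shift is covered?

5

14 slots to fill and no one can take more than 4, so at least ⌈14/4⌉ = 4 vet techs are needed.
No set of 4 vet techs can cover every shift (each such set leaves at least one shift with no one available or exceeds a cap).
Pham, Greco, Olsen, Horvat, and Baptiste alone can cover everything: Sep 16→Pham+Greco, Sep 17→Olsen, Sep 18→Horvat, Sep 19→Olsen, Sep 20→Baptiste, Sep 21→Horvat, Sep 22→Pham, Sep 23→Greco, Sep 24→Baptiste, Sep 25→Horvat+Baptiste, Sep 26→Olsen, Sep 27→Horvat.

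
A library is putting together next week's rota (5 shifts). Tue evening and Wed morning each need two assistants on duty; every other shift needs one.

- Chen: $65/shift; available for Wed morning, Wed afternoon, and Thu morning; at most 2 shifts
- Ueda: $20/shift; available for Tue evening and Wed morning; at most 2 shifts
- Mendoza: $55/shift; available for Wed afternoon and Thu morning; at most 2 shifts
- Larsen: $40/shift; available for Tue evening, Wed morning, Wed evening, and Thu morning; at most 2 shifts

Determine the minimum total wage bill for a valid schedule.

Tue evening can only be covered by Ueda and Larsen, so that assignment is forced.
Wed evening can only be covered by Larsen, so that assignment is forced.
Picking the cheapest available assistant for each shift independently would cost $255, but that ignores the shift limits.
An optimal schedule: Tue evening→Ueda+Larsen, Wed morning→Ueda+Chen, Wed afternoon→Mendoza, Wed evening→Larsen, Thu morning→Mendoza.
Total: 20 + 40 + 20 + 65 + 55 + 40 + 55 = $295.

$295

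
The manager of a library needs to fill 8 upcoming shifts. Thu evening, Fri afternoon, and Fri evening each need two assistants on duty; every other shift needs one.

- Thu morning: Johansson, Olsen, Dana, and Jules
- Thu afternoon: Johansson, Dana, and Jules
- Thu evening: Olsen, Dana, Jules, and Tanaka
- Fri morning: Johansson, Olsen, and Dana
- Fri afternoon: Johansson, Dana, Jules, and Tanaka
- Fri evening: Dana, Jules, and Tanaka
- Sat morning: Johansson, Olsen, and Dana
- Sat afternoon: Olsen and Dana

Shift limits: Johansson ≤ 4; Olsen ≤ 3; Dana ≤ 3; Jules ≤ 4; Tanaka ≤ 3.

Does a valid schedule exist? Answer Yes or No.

Yes

One valid schedule: Thu morning→Johansson, Thu afternoon→Johansson, Thu evening→Olsen+Dana, Fri morning→Johansson, Fri afternoon→Dana+Jules, Fri evening→Dana+Jules, Sat morning→Johansson, Sat afternoon→Olsen.
Loads: Johansson 4/4, Olsen 2/3, Dana 3/3, Jules 2/4, Tanaka 0/3 — all within limits.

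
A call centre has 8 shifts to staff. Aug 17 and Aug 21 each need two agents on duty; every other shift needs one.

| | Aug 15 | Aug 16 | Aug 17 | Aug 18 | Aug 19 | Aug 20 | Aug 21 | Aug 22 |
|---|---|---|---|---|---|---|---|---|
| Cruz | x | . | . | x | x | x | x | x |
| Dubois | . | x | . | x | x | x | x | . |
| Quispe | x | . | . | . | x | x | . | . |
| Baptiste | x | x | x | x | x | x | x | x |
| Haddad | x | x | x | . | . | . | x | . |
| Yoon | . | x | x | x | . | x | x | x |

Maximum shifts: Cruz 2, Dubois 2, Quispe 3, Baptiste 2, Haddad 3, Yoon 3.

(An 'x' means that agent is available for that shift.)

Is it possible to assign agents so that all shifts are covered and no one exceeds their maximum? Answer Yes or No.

Yes

One valid schedule: Aug 15→Cruz, Aug 16→Dubois, Aug 17→Baptiste+Haddad, Aug 18→Dubois, Aug 19→Quispe, Aug 20→Quispe, Aug 21→Baptiste+Haddad, Aug 22→Cruz.
Loads: Cruz 2/2, Dubois 2/2, Quispe 2/3, Baptiste 2/2, Haddad 2/3, Yoon 0/3 — all within limits.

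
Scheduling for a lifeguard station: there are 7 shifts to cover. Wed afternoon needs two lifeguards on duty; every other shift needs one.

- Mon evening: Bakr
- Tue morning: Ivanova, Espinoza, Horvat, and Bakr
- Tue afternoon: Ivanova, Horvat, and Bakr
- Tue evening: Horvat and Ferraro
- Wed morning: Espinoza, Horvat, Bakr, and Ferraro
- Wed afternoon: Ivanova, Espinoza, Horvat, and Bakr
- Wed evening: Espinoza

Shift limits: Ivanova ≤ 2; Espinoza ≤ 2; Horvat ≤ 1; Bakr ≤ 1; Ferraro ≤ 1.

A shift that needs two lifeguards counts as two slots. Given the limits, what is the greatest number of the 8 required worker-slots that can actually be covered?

Total capacity across all lifeguards is 2+2+1+1+1 = 7, and 8 slots are needed, so at most 7 can be filled.
An assignment achieving 7: Mon evening→Bakr, Tue morning→Ivanova, Tue afternoon→Ivanova, Tue evening→Horvat, Wed morning→Ferraro, Wed afternoon→Espinoza, Wed evening→Espinoza.
Loads: Ivanova 2/2, Espinoza 2/2, Horvat 1/1, Bakr 1/1, Ferraro 1/1.

7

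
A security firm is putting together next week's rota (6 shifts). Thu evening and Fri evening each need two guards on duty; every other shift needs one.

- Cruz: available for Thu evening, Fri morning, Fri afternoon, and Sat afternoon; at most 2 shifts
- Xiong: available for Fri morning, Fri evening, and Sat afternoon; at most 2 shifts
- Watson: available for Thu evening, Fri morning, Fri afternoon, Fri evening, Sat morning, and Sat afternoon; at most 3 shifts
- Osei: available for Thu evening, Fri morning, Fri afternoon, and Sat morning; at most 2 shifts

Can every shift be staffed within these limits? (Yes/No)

Yes

Fri evening can only be covered by Xiong and Watson, so that assignment is forced.
One valid schedule: Thu evening→Cruz+Watson, Fri morning→Osei, Fri afternoon→Cruz, Fri evening→Xiong+Watson, Sat morning→Watson, Sat afternoon→Xiong.
Loads: Cruz 2/2, Xiong 2/2, Watson 3/3, Osei 1/2 — all within limits.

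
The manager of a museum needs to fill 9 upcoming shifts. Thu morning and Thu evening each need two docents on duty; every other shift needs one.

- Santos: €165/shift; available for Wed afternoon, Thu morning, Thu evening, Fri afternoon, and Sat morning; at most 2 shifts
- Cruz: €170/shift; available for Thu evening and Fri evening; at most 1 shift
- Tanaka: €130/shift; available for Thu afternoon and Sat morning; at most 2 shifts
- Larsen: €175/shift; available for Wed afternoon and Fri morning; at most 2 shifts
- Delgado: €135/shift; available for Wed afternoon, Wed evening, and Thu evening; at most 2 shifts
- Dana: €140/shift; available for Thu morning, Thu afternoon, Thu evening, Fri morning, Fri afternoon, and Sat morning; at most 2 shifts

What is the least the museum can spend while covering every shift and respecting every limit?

Wed evening can only be covered by Delgado, so that assignment is forced.
Thu morning can only be covered by Santos and Dana, so that assignment is forced.
Fri evening can only be covered by Cruz, so that assignment is forced.
Picking the cheapest available docent for each shift independently would cost €1560, but that ignores the shift limits.
An optimal schedule: Wed afternoon→Larsen, Wed evening→Delgado, Thu morning→Santos+Dana, Thu afternoon→Tanaka, Thu evening→Delgado+Dana, Fri morning→Larsen, Fri afternoon→Santos, Fri evening→Cruz, Sat morning→Tanaka.
Total: 175 + 135 + 165 + 140 + 130 + 135 + 140 + 175 + 165 + 170 + 130 = €1660.

€1660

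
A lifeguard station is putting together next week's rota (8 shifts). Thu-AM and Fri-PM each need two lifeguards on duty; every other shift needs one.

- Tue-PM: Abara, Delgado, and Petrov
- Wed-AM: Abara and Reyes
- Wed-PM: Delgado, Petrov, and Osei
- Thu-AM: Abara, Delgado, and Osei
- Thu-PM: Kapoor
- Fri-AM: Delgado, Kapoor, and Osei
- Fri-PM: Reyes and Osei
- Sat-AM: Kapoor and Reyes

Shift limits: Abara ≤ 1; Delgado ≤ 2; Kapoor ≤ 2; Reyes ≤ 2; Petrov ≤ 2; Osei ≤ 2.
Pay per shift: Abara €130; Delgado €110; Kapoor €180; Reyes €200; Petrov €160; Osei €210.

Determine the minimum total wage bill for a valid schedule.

Thu-PM can only be covered by Kapoor, so that assignment is forced.
Fri-PM can only be covered by Reyes and Osei, so that assignment is forced.
Picking the cheapest available lifeguard for each shift independently would cost €1470, but that ignores the shift limits.
An optimal schedule: Tue-PM→Petrov, Wed-AM→Reyes, Wed-PM→Petrov, Thu-AM→Delgado+Abara, Thu-PM→Kapoor, Fri-AM→Delgado, Fri-PM→Reyes+Osei, Sat-AM→Kapoor.
Total: 160 + 200 + 160 + 110 + 130 + 180 + 110 + 200 + 210 + 180 = €1640.

€1640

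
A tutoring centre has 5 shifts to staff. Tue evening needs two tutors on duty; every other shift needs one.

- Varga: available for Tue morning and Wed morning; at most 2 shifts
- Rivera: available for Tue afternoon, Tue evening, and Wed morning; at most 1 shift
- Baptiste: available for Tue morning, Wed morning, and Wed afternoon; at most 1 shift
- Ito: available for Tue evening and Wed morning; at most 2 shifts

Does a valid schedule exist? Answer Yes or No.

Total capacity is 6 and 6 slots are needed, so capacity alone doesn't rule it out.
Shifts {Tue afternoon, Tue evening} need 3 worker-slots in total, but the tutors available for any of those shifts (Rivera and Ito) can supply at most 2 among them. So no valid schedule exists.

No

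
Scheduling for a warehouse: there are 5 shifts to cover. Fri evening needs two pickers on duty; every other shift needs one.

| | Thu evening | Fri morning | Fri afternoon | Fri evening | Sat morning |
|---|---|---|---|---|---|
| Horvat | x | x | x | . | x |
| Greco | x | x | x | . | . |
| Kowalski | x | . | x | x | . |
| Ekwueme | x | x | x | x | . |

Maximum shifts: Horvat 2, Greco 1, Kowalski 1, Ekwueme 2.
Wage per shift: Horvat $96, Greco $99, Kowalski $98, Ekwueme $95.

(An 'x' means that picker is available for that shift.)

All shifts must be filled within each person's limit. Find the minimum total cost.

Fri evening can only be covered by Kowalski and Ekwueme, so that assignment is forced.
Sat morning can only be covered by Horvat, so that assignment is forced.
Picking the cheapest available picker for each shift independently would cost $574, but that ignores the shift limits.
An optimal schedule: Thu evening→Greco, Fri morning→Horvat, Fri afternoon→Ekwueme, Fri evening→Kowalski+Ekwueme, Sat morning→Horvat.
Total: 99 + 96 + 95 + 98 + 95 + 96 = $579.

$579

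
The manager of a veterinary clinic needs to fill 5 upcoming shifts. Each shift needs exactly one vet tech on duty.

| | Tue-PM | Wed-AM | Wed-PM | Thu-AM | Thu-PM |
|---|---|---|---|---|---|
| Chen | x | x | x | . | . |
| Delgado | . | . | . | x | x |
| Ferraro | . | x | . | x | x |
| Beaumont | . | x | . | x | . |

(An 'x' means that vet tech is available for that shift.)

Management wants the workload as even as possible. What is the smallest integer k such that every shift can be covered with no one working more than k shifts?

With 4 vet techs and 5 worker-slots to fill, someone must work at least ⌈5/4⌉ = 2 shifts, so k ≥ 2.
k = 2 works: Tue-PM→Chen, Wed-AM→Ferraro, Wed-PM→Chen, Thu-AM→Delgado, Thu-PM→Delgado.
Loads: Chen 2, Delgado 2, Ferraro 1, Beaumont 0 — all ≤ 2.

2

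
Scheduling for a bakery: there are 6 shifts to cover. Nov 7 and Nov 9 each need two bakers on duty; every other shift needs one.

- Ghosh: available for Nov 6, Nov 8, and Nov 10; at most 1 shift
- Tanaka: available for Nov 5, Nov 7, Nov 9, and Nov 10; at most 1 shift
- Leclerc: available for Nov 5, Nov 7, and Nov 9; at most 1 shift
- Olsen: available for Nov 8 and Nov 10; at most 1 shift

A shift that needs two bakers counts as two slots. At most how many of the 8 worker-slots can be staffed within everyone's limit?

4

Total capacity across all bakers is 1+1+1+1 = 4, and 8 slots are needed, so at most 4 can be filled.
An assignment achieving 4: Nov 5→Tanaka, Nov 6→Ghosh, Nov 7→Leclerc, Nov 8→Olsen.
Loads: Ghosh 1/1, Tanaka 1/1, Leclerc 1/1, Olsen 1/1.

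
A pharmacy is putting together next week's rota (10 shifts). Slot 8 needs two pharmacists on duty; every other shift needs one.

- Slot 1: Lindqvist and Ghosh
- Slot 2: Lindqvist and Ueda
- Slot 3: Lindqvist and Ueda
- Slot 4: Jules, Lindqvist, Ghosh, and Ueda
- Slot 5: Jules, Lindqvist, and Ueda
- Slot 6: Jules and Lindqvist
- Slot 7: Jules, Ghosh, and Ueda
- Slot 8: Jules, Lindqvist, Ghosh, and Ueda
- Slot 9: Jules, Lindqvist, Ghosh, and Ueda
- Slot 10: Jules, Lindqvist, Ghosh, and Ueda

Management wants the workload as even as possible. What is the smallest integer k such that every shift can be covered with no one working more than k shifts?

With 4 pharmacists and 11 worker-slots to fill, someone must work at least ⌈11/4⌉ = 3 shifts, so k ≥ 3.
k = 3 works: Slot 1→Lindqvist, Slot 2→Lindqvist, Slot 3→Lindqvist, Slot 4→Ghosh, Slot 5→Jules, Slot 6→Jules, Slot 7→Jules, Slot 8→Ghosh+Ueda, Slot 9→Ghosh, Slot 10→Ueda.
Loads: Jules 3, Lindqvist 3, Ghosh 3, Ueda 2 — all ≤ 3.

3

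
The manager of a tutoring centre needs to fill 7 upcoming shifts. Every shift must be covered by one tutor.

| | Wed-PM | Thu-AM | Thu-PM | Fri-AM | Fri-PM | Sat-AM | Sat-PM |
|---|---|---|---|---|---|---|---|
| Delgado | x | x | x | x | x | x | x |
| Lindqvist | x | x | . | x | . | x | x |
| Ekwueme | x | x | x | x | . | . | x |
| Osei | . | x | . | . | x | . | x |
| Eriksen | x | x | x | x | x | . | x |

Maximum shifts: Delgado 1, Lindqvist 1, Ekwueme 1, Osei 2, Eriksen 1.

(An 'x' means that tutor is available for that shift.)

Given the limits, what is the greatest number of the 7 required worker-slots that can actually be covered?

Total capacity across all tutors is 1+1+1+2+1 = 6, and 7 slots are needed, so at most 6 can be filled.
An assignment achieving 6: Wed-PM→Lindqvist, Thu-AM→Osei, Thu-PM→Ekwueme, Fri-AM→Eriksen, Fri-PM→Osei, Sat-AM→Delgado.
Loads: Delgado 1/1, Lindqvist 1/1, Ekwueme 1/1, Osei 2/2, Eriksen 1/1.

6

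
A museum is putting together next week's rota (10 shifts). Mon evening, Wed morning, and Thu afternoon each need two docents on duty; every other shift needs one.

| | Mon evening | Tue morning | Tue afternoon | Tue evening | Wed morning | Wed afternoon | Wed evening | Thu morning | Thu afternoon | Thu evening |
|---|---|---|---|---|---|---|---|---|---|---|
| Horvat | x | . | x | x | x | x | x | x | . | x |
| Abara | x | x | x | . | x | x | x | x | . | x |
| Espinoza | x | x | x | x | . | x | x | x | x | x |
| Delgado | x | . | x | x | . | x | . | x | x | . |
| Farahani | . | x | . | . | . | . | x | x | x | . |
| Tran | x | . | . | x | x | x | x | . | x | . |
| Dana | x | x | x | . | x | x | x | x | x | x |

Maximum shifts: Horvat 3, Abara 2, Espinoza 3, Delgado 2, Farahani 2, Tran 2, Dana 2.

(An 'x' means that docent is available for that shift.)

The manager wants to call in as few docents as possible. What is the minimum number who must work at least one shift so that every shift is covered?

6

13 slots to fill and no one can take more than 3, so at least ⌈13/3⌉ = 5 docents are needed.
Any 5 docents together have capacity at most 3+3+2+2+2 = 12 < 13 slots, so 5 can never suffice.
Horvat, Abara, Espinoza, Delgado, Farahani, and Tran alone can cover everything: Mon evening→Delgado+Tran, Tue morning→Abara, Tue afternoon→Horvat, Tue evening→Espinoza, Wed morning→Horvat+Abara, Wed afternoon→Espinoza, Wed evening→Espinoza, Thu morning→Delgado, Thu afternoon→Farahani+Tran, Thu evening→Horvat.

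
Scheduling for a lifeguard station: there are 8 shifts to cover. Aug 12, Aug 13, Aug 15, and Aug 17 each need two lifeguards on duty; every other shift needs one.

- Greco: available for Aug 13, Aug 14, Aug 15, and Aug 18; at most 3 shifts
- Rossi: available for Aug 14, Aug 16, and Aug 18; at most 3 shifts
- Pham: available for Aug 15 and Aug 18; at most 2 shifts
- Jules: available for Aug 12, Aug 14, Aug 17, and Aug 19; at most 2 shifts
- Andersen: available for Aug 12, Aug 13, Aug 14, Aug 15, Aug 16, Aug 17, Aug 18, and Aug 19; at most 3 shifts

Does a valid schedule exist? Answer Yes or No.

Total capacity is 13 and 12 slots are needed, so capacity alone doesn't rule it out.
Shifts {Aug 12, Aug 13, Aug 17, Aug 19} need 7 worker-slots in total, but the lifeguards available for any of those shifts (Greco, Jules, and Andersen) can supply at most 6 among them. So no valid schedule exists.

No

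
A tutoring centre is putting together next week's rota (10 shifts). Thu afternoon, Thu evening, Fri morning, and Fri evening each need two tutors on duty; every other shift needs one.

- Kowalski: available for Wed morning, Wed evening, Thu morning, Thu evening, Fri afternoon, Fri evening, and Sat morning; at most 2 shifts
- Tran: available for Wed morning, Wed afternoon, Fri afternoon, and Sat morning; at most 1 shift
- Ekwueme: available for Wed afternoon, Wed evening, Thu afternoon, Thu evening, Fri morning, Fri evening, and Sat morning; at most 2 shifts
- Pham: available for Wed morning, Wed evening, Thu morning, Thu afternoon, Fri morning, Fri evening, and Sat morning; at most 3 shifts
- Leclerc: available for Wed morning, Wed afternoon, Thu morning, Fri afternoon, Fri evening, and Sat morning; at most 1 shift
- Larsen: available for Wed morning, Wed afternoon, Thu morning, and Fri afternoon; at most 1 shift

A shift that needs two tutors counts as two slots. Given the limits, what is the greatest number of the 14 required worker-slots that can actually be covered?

10

Total capacity across all tutors is 2+1+2+3+1+1 = 10, and 14 slots are needed, so at most 10 can be filled.
An assignment achieving 10: Wed morning→Larsen, Wed afternoon→Tran, Wed evening→Kowalski, Thu morning→Pham, Thu afternoon→Ekwueme+Pham, Thu evening→Kowalski+Ekwueme, Fri morning→Pham, Fri afternoon→Leclerc.
Loads: Kowalski 2/2, Tran 1/1, Ekwueme 2/2, Pham 3/3, Leclerc 1/1, Larsen 1/1.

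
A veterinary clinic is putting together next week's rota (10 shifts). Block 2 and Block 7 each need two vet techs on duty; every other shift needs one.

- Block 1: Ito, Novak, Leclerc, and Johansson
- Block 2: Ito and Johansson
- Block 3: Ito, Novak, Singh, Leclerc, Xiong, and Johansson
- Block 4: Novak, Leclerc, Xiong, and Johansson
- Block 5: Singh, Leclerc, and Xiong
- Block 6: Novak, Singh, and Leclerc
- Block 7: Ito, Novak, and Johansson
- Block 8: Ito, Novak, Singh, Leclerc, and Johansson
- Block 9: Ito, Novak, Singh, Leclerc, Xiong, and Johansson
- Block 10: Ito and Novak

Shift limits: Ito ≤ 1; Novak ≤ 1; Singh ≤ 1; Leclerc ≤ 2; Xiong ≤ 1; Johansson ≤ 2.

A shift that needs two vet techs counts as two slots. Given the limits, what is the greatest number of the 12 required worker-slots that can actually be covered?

8

Total capacity across all vet techs is 1+1+1+2+1+2 = 8, and 12 slots are needed, so at most 8 can be filled.
An assignment achieving 8: Block 1→Leclerc, Block 2→Ito+Johansson, Block 4→Xiong, Block 5→Singh, Block 6→Leclerc, Block 7→Johansson, Block 10→Novak.
Loads: Ito 1/1, Novak 1/1, Singh 1/1, Leclerc 2/2, Xiong 1/1, Johansson 2/2.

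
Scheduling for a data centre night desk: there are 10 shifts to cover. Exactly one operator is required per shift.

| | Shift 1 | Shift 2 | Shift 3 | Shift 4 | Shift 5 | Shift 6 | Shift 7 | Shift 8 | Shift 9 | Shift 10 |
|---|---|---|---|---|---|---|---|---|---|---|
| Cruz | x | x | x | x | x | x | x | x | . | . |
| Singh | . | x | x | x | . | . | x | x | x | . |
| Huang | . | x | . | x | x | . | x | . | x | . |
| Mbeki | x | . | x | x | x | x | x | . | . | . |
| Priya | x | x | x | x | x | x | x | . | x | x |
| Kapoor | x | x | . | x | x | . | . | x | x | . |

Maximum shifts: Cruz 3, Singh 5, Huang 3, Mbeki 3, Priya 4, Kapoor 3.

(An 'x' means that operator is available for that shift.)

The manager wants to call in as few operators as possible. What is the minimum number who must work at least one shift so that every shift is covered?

3

10 slots to fill and no one can take more than 5, so at least ⌈10/5⌉ = 2 operators are needed.
Any 2 operators together have capacity at most 5+4 = 9 < 10 slots, so 2 can never suffice.
Cruz, Singh, and Priya alone can cover everything: Shift 1→Cruz, Shift 2→Singh, Shift 3→Singh, Shift 4→Singh, Shift 5→Cruz, Shift 6→Cruz, Shift 7→Priya, Shift 8→Singh, Shift 9→Singh, Shift 10→Priya.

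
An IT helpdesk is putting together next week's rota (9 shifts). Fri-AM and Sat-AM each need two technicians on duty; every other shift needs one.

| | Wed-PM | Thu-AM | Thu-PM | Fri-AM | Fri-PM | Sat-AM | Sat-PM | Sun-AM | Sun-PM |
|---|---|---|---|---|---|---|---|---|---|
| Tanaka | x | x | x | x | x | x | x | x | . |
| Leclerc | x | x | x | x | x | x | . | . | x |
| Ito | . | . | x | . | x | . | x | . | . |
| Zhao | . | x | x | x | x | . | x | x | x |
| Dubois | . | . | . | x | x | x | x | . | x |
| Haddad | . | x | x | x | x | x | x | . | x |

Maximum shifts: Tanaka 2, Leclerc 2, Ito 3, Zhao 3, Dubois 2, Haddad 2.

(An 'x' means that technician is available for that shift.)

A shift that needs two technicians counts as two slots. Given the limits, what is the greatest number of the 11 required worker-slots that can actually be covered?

11

Total capacity across all technicians is 2+2+3+3+2+2 = 14, and 11 slots are needed, so at most 11 can be filled.
An assignment achieving 11: Wed-PM→Tanaka, Thu-AM→Leclerc, Thu-PM→Ito, Fri-AM→Zhao+Dubois, Fri-PM→Ito, Sat-AM→Leclerc+Dubois, Sat-PM→Ito, Sun-AM→Tanaka, Sun-PM→Zhao.
Loads: Tanaka 2/2, Leclerc 2/2, Ito 3/3, Zhao 2/3, Dubois 2/2, Haddad 0/2.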